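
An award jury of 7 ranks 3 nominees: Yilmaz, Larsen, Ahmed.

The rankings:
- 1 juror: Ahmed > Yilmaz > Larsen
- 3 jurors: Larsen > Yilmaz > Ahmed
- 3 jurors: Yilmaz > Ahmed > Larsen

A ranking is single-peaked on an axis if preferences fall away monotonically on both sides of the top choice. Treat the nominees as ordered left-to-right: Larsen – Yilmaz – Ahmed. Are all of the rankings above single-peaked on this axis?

Axis positions: Larsen=1, Yilmaz=2, Ahmed=3.
Faction 1 (peak Ahmed at position 3): ranking walks positions 3-2-1, expanding outward from the peak — single-peaked.
Faction 2 (peak Larsen at position 1): ranking walks positions 1-2-3, expanding outward from the peak — single-peaked.
Faction 3 (peak Yilmaz at position 2): ranking walks positions 2-3-1, expanding outward from the peak — single-peaked.
Every ranking is single-peaked on this axis.

yes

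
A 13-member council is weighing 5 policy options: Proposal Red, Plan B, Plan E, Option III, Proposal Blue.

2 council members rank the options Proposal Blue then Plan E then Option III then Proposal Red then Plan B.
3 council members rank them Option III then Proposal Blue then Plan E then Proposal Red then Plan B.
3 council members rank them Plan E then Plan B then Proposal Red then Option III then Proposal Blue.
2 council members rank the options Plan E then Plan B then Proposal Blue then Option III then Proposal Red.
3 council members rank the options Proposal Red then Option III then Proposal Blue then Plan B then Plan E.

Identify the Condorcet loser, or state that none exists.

Plan B

Pairwise majorities:
Proposal Red vs Plan B: Proposal Red, 8–5.
Proposal Red vs Plan E: Plan E, 10–3.
Proposal Red vs Option III: Proposal Red preferred on 3+3 = 6 ballots; Option III wins 7–6.
Proposal Red–Proposal Blue: Proposal Blue 7–6.
Plan B vs Plan E: Plan E, 10–3.
Plan B vs Option III: 5 to 8, Option III.
Plan B vs Proposal Blue: 5 to 8, Proposal Blue.
Plan E vs Option III: Plan E is ranked higher on 2+3+2 = 7 ballots, Option III on 6. Plan E wins 7–6.
Plan E vs Proposal Blue: Plan E is ranked higher on 3+2 = 5 ballots, Proposal Blue on 8. Proposal Blue wins 8–5.
Option III vs Proposal Blue: Option III preferred on 3+3+3 = 9 ballots; Option III wins 9–4.
Plan B is beaten in every head-to-head and is the Condorcet loser.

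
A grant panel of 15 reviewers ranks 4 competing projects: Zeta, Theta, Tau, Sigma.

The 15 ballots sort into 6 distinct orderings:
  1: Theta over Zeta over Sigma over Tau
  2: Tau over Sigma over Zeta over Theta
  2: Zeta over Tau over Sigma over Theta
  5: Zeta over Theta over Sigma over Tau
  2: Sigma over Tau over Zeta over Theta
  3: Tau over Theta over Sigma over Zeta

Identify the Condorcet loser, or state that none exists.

Pairwise majorities:
Zeta vs Theta: Zeta wins 11–4.
Zeta vs Tau: 1+2+5 = 8 for Zeta, 7 for Tau — Zeta by 8–7.
Zeta vs Sigma: 8 to 7, Zeta.
Theta vs Tau: Tau, 9–6.
Theta vs Sigma: 9 to 6, Theta.
Tau vs Sigma: 2+2+3 = 7 for Tau, 8 for Sigma — Sigma by 8–7.
Each project has at least one pairwise win (Zeta beats Theta; Theta beats Sigma; Tau beats Theta; Sigma beats Tau) — no Condorcet loser.

none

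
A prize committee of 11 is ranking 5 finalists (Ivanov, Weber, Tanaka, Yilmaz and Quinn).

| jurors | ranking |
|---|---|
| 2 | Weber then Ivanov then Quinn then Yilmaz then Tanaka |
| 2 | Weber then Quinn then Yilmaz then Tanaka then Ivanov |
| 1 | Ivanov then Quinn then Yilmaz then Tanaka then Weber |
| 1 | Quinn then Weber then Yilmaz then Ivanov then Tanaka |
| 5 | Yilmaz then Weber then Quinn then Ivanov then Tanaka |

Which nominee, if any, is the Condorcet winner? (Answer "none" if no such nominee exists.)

none

Pairwise majorities:
Ivanov–Weber: Weber 10–1.
Ivanov–Tanaka: Ivanov 9–2.
Ivanov–Yilmaz: Yilmaz 8–3.
Ivanov vs Quinn: Quinn wins 8–3.
Weber vs Tanaka: Weber wins 10–1.
Weber–Yilmaz: Yilmaz 6–5.
Weber–Quinn: Weber 9–2.
Tanaka vs Yilmaz: Yilmaz wins 11–0.
Tanaka–Quinn: Quinn 11–0.
Yilmaz–Quinn: Quinn 6–5.
Every nominee loses at least once (Ivanov loses to Weber; Weber loses to Yilmaz; Tanaka loses to Ivanov; Yilmaz loses to Quinn; Quinn loses to Weber). The majority relation contains the cycle Weber > Quinn > Yilmaz > Weber, so there is no Condorcet winner.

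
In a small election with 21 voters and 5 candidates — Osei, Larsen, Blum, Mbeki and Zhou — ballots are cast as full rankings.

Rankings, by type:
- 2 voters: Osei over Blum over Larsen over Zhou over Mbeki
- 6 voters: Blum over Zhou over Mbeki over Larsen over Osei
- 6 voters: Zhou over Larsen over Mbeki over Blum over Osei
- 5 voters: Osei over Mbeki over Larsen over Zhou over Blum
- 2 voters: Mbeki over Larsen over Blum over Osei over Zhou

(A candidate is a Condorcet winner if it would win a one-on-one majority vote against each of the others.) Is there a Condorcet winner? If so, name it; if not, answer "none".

Head-to-head results (21 voters):
Osei vs Larsen: 7 to 14, Larsen.
Osei vs Blum: Osei preferred on 2+5 = 7 ballots; Blum wins 14–7.
Osei vs Mbeki: Osei is ranked higher on 2+5 = 7 ballots, Mbeki on 14. Mbeki wins 14–7.
Osei vs Zhou: Osei preferred on 2+5+2 = 9 ballots; Zhou wins 12–9.
Larsen vs Blum: 6+5+2 = 13 for Larsen, 8 for Blum — Larsen by 13–8.
Larsen vs Mbeki: 8 to 13, Mbeki.
Larsen vs Zhou: Larsen preferred on 2+5+2 = 9 ballots; Zhou wins 12–9.
Blum vs Mbeki: 8 to 13, Mbeki.
Blum vs Zhou: Blum preferred on 2+6+2 = 10 ballots; Zhou wins 11–10.
Mbeki vs Zhou: Mbeki preferred on 5+2 = 7 ballots; Zhou wins 14–7.
Zhou wins every pairwise contest, so Zhou is the Condorcet winner.

Zhou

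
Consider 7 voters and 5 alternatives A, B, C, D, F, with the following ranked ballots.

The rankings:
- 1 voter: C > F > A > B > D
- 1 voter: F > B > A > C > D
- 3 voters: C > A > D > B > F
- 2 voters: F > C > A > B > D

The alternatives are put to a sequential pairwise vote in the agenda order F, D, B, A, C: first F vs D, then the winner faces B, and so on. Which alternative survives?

C

Round 1: F vs D — 4–3, F advances.
Round 2: F vs B — 4–3, F advances.
Round 3: F vs A — 4–3, F advances.
Round 4: F vs C — 3–4, C advances.
The agenda winner is C.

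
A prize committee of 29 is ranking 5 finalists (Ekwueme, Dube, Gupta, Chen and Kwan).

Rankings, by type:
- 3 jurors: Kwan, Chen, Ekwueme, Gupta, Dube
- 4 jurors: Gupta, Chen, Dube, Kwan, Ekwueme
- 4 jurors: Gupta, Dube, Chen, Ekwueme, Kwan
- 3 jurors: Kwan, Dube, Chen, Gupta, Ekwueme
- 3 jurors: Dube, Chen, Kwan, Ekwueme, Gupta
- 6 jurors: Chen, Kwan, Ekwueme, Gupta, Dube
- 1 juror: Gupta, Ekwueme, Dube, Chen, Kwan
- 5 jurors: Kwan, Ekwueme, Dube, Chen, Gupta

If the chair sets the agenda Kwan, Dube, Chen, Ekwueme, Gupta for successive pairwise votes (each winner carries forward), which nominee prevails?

Chen

Round 1: Kwan vs Dube — 17–12, Kwan advances.
Round 2: Kwan vs Chen — 11–18, Chen advances.
Round 3: Chen vs Ekwueme — 23–6, Chen advances.
Round 4: Chen vs Gupta — 20–9, Chen advances.
Chen survives the agenda.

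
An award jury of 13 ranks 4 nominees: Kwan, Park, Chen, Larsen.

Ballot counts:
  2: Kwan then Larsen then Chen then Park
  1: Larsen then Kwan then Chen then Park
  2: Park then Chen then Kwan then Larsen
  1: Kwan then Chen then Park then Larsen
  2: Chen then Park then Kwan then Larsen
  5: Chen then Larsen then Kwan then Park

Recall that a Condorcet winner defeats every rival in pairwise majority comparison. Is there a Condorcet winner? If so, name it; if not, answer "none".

Chen

Head-to-head results (13 jurors):
Kwan vs Park: 2+1+1+5 = 9 for Kwan, 4 for Park — Kwan by 9–4.
Kwan vs Chen: 4 to 9, Chen.
Kwan vs Larsen: 7 to 6, Kwan.
Park vs Chen: Park is ranked higher on 2 ballots, Chen on 11. Chen wins 11–2.
Park vs Larsen: 5 to 8, Larsen.
Chen vs Larsen: Chen is ranked higher on 2+1+2+5 = 10 ballots, Larsen on 3. Chen wins 10–3.
Chen wins every pairwise contest, so Chen is the Condorcet winner.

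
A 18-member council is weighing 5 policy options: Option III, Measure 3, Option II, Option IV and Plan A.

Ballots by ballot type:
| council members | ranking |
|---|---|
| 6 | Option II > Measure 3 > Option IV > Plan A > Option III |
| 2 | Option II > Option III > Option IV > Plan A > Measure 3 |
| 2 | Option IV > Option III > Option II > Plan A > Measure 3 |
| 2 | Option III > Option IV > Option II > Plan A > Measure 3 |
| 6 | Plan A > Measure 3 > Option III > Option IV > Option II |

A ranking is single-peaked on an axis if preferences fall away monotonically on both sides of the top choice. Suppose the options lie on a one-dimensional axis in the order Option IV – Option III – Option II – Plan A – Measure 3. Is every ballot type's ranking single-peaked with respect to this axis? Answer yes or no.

no

Axis positions: Option IV=1, Option III=2, Option II=3, Plan A=4, Measure 3=5.
Ballot type 1: ranking walks positions 3-5-1-4-2; Measure 3 is ranked above Plan A even though Plan A lies between Measure 3 and the peak Option II on the axis — preferences dip and rise again. Not single-peaked.
Ballot type 2 (peak Option II at position 3): ranking walks positions 3-2-1-4-5, expanding outward from the peak — single-peaked.
Ballot type 3 (peak Option IV at position 1): ranking walks positions 1-2-3-4-5, expanding outward from the peak — single-peaked.
Ballot type 4 (peak Option III at position 2): ranking walks positions 2-1-3-4-5, expanding outward from the peak — single-peaked.
Ballot type 5: ranking walks positions 4-5-2-1-3; Option III is ranked above Option II even though Option II lies between Option III and the peak Plan A on the axis — preferences dip and rise again. Not single-peaked.
Ballot type 1 violates single-peakedness, so the profile is not single-peaked on this axis.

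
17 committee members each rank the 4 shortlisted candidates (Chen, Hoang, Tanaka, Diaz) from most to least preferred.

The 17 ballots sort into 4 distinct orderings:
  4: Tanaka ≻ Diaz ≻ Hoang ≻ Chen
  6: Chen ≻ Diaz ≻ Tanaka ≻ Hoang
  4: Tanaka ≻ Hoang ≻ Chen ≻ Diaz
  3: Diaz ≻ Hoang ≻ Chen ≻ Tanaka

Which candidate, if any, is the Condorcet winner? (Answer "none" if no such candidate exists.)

Head-to-head results (17 committee members):
Chen–Hoang: Hoang 11–6.
Chen–Tanaka: Chen 9–8.
Chen vs Diaz: Chen wins 10–7.
Hoang vs Tanaka: Tanaka wins 14–3.
Hoang–Diaz: Diaz 13–4.
Tanaka–Diaz: Diaz 9–8.
No candidate is unbeaten: Chen loses to Hoang; Hoang loses to Tanaka; Tanaka loses to Chen; Diaz loses to Chen. In particular Chen > Tanaka > Hoang > Chen is a majority cycle — no Condorcet winner exists.

none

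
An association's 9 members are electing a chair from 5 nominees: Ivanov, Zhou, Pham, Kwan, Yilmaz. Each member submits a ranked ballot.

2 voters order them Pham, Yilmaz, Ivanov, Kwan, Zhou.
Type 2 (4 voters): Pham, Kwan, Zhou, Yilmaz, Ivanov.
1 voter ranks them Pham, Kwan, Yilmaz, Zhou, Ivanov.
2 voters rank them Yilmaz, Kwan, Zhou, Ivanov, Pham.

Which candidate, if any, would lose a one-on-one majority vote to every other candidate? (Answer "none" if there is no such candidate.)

Pairwise majorities:
Ivanov–Zhou: Zhou 7–2.
Ivanov–Pham: Pham 7–2.
Ivanov vs Kwan: Kwan wins 7–2.
Ivanov vs Yilmaz: 0 to 9, Yilmaz.
Zhou vs Pham: Pham wins 7–2.
Zhou vs Kwan: 0 to 9, Kwan.
Zhou vs Yilmaz: 4 to 5, Yilmaz.
Pham vs Kwan: Pham wins 7–2.
Pham vs Yilmaz: Pham is ranked higher on 2+4+1 = 7 ballots, Yilmaz on 2. Pham wins 7–2.
Kwan vs Yilmaz: Kwan, 5–4.
Ivanov loses to every other candidate — it is the Condorcet loser.

Ivanov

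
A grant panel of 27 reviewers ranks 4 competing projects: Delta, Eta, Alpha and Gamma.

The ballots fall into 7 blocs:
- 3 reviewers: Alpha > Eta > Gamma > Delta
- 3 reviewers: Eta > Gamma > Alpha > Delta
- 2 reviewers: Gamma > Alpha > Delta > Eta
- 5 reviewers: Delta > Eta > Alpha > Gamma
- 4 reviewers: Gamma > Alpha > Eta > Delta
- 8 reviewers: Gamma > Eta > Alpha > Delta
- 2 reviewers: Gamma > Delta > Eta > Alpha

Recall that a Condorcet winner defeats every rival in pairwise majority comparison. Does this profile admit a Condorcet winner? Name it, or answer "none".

Gamma

Check each pair by majority over 27 ballots:
Delta vs Eta: Delta preferred on 2+5+2 = 9 ballots; Eta wins 18–9.
Delta vs Alpha: 5+2 = 7 for Delta, 20 for Alpha — Alpha by 20–7.
Delta–Gamma: Gamma 22–5.
Eta vs Alpha: 18 to 9, Eta.
Eta vs Gamma: 3+3+5 = 11 for Eta, 16 for Gamma — Gamma by 16–11.
Alpha vs Gamma: 8 to 19, Gamma.
Gamma wins every pairwise contest, so Gamma is the Condorcet winner.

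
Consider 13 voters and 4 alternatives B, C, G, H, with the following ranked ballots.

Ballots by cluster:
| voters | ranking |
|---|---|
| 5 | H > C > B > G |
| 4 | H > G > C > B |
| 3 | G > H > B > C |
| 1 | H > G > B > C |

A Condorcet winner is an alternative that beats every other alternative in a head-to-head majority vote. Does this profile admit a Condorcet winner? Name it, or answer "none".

Check each pair by majority over 13 ballots:
B vs C: C, 9–4.
B vs G: G wins 8–5.
B vs H: H wins 13–0.
C–G: G 8–5.
C vs H: H, 13–0.
G–H: H 10–3.
H beats each of B, C, G — H is the Condorcet winner.

H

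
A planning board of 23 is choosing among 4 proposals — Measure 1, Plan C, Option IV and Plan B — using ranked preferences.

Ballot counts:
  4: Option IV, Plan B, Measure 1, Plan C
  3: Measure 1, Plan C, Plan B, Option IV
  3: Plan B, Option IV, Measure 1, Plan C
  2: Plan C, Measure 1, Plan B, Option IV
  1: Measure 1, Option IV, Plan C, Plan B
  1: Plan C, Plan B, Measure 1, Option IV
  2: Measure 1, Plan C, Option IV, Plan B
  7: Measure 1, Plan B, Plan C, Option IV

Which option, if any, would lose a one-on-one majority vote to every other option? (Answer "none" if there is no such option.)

Pairwise majorities:
Measure 1 vs Plan C: 20 to 3, Measure 1.
Measure 1 vs Option IV: 3+2+1+1+2+7 = 16 for Measure 1, 7 for Option IV — Measure 1 by 16–7.
Measure 1 vs Plan B: 15 to 8, Measure 1.
Plan C vs Option IV: Plan C, 15–8.
Plan C vs Plan B: Plan B wins 14–9.
Option IV vs Plan B: Option IV is ranked higher on 4+1+2 = 7 ballots, Plan B on 16. Plan B wins 16–7.
Option IV loses to every other option — it is the Condorcet loser.

Option IV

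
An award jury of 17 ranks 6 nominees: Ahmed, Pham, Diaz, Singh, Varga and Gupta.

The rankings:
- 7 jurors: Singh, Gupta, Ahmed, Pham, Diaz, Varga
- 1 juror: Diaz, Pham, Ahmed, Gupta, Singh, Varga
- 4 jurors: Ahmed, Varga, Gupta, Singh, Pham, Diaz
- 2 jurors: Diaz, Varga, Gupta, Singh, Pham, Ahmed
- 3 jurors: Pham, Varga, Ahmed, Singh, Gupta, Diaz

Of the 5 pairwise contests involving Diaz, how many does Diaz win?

1

Diaz against each rival (17 jurors):
Diaz vs Ahmed: 3 to 14, Ahmed.
Diaz–Pham: Pham 14–3.
Diaz vs Singh: Diaz preferred on 1+2 = 3 ballots; Singh wins 14–3.
Diaz vs Varga: Diaz, 10–7.
Diaz vs Gupta: 3 to 14, Gupta.
Diaz beats Varga; loses to Ahmed, Pham, Singh, Gupta — 1 pairwise win.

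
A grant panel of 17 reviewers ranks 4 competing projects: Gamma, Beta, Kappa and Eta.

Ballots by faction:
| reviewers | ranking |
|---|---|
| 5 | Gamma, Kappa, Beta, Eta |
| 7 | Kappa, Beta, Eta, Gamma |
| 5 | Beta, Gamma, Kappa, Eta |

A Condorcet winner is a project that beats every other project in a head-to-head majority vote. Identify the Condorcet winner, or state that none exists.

none

Head-to-head results (17 reviewers):
Gamma vs Beta: 5 to 12, Beta.
Gamma vs Kappa: Gamma wins 10–7.
Gamma vs Eta: Gamma wins 10–7.
Beta vs Kappa: Kappa, 12–5.
Beta vs Eta: 5+7+5 = 17 for Beta, 0 for Eta — Beta by 17–0.
Kappa vs Eta: 5+7+5 = 17 for Kappa, 0 for Eta — Kappa by 17–0.
No project is unbeaten: Gamma loses to Beta; Beta loses to Kappa; Kappa loses to Gamma; Eta loses to Gamma. In particular Gamma → Kappa → Beta → Gamma is a majority cycle — no Condorcet winner exists.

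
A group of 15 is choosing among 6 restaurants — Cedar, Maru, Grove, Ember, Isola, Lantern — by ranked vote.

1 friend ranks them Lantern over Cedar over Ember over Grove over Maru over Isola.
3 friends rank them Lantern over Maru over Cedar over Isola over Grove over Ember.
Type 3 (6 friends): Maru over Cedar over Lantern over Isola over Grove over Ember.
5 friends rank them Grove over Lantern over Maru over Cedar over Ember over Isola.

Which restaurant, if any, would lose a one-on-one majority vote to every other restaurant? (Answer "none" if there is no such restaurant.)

Head-to-head results (15 friends):
Cedar–Maru: Maru 14–1.
Cedar vs Grove: Cedar, 10–5.
Cedar vs Ember: 1+3+6+5 = 15 for Cedar, 0 for Ember — Cedar by 15–0.
Cedar vs Isola: Cedar preferred on 1+3+6+5 = 15 ballots; Cedar wins 15–0.
Cedar–Lantern: Lantern 9–6.
Maru vs Grove: Maru is ranked higher on 3+6 = 9 ballots, Grove on 6. Maru wins 9–6.
Maru vs Ember: Maru wins 14–1.
Maru vs Isola: Maru preferred on 1+3+6+5 = 15 ballots; Maru wins 15–0.
Maru vs Lantern: Maru preferred on 6 ballots; Lantern wins 9–6.
Grove vs Ember: 14 to 1, Grove.
Grove–Isola: Isola 9–6.
Grove–Lantern: Lantern 10–5.
Ember–Isola: Isola 9–6.
Ember vs Lantern: Ember preferred on 0 ballots; Lantern wins 15–0.
Isola vs Lantern: Lantern wins 15–0.
Ember is beaten in every head-to-head and is the Condorcet loser.

Ember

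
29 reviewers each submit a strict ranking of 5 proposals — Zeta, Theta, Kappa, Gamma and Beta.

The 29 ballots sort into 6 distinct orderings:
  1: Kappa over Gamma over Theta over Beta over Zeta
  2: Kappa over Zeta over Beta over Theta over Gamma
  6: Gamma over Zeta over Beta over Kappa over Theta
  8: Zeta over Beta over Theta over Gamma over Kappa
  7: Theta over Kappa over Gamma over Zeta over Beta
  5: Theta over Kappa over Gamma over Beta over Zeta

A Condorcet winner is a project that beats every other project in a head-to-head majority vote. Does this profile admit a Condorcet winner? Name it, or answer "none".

Head-to-head results (29 reviewers):
Zeta vs Theta: 16 to 13, Zeta.
Zeta vs Kappa: 6+8 = 14 for Zeta, 15 for Kappa — Kappa by 15–14.
Zeta vs Gamma: 10 to 19, Gamma.
Zeta vs Beta: 2+6+8+7 = 23 for Zeta, 6 for Beta — Zeta by 23–6.
Theta vs Kappa: Theta is ranked higher on 8+7+5 = 20 ballots, Kappa on 9. Theta wins 20–9.
Theta vs Gamma: Theta preferred on 2+8+7+5 = 22 ballots; Theta wins 22–7.
Theta vs Beta: 13 to 16, Beta.
Kappa vs Gamma: 15 to 14, Kappa.
Kappa vs Beta: 1+2+7+5 = 15 for Kappa, 14 for Beta — Kappa by 15–14.
Gamma vs Beta: 1+6+7+5 = 19 for Gamma, 10 for Beta — Gamma by 19–10.
Each project drops at least one matchup (Zeta loses to Kappa; Theta loses to Zeta; Kappa loses to Theta; Gamma loses to Theta; Beta loses to Zeta); the cycle Zeta beats Theta beats Kappa beats Zeta rules out a Condorcet winner.

none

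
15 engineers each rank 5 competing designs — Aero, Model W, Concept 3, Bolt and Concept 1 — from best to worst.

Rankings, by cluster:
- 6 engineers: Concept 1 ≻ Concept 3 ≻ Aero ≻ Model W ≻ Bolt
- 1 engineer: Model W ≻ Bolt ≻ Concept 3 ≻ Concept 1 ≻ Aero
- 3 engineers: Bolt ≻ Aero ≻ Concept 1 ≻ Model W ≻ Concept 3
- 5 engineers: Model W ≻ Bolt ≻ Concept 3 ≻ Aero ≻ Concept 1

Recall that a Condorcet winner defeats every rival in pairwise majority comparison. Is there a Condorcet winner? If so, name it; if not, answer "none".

Pairwise majorities:
Aero vs Model W: Aero is ranked higher on 6+3 = 9 ballots, Model W on 6. Aero wins 9–6.
Aero vs Concept 3: 3 for Aero, 12 for Concept 3 — Concept 3 by 12–3.
Aero vs Bolt: Aero preferred on 6 ballots; Bolt wins 9–6.
Aero vs Concept 1: 8 to 7, Aero.
Model W vs Concept 3: 9 to 6, Model W.
Model W vs Bolt: 6+1+5 = 12 for Model W, 3 for Bolt — Model W by 12–3.
Model W vs Concept 1: Model W is ranked higher on 1+5 = 6 ballots, Concept 1 on 9. Concept 1 wins 9–6.
Concept 3 vs Bolt: Concept 3 preferred on 6 ballots; Bolt wins 9–6.
Concept 3 vs Concept 1: Concept 3 preferred on 1+5 = 6 ballots; Concept 1 wins 9–6.
Bolt vs Concept 1: 9 to 6, Bolt.
Every design loses at least once (Aero loses to Concept 3; Model W loses to Aero; Concept 3 loses to Model W; Bolt loses to Model W; Concept 1 loses to Aero). The majority relation contains the cycle Aero beats Model W beats Concept 3 beats Aero, so there is no Condorcet winner.

none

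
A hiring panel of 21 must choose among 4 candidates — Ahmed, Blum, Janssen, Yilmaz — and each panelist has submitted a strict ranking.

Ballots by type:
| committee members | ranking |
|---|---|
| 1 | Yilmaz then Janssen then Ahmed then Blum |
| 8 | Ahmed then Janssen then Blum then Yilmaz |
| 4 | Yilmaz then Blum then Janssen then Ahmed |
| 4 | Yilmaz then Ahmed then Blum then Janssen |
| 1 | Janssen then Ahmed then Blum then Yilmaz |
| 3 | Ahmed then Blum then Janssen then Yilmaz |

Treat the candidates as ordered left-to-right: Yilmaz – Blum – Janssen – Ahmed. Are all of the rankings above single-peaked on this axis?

no

Axis positions: Yilmaz=1, Blum=2, Janssen=3, Ahmed=4.
Type 1: ranking walks positions 1-3-4-2; Janssen is ranked above Blum even though Blum lies between Janssen and the peak Yilmaz on the axis — preferences dip and rise again. Not single-peaked.
Type 2 (peak Ahmed at position 4): ranking walks positions 4-3-2-1, expanding outward from the peak — single-peaked.
Type 3 (peak Yilmaz at position 1): ranking walks positions 1-2-3-4, expanding outward from the peak — single-peaked.
Type 4: ranking walks positions 1-4-2-3; Ahmed is ranked above Blum even though Blum lies between Ahmed and the peak Yilmaz on the axis — preferences dip and rise again. Not single-peaked.
Type 5 (peak Janssen at position 3): ranking walks positions 3-4-2-1, expanding outward from the peak — single-peaked.
Type 6: ranking walks positions 4-2-3-1; Blum is ranked above Janssen even though Janssen lies between Blum and the peak Ahmed on the axis — preferences dip and rise again. Not single-peaked.
Type 1 violates single-peakedness, so the profile is not single-peaked on this axis.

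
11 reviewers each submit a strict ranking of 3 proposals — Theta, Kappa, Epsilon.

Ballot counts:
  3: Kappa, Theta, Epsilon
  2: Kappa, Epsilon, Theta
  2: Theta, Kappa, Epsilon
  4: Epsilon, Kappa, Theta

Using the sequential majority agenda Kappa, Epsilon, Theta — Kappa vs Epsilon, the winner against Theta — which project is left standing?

Round 1: Kappa vs Epsilon — 7–4, Kappa advances.
Round 2: Kappa vs Theta — 9–2, Kappa advances.
Kappa survives the agenda.

Kappa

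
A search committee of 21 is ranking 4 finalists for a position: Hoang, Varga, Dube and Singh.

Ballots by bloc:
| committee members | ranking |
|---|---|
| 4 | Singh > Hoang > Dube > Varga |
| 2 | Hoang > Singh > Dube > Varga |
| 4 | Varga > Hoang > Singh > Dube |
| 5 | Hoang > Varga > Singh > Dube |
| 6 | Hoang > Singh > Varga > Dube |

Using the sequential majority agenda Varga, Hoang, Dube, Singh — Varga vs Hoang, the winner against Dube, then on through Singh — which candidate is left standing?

Round 1: Varga vs Hoang — 4–17, Hoang advances.
Round 2: Hoang vs Dube — 21–0, Hoang advances.
Round 3: Hoang vs Singh — 17–4, Hoang advances.
The agenda winner is Hoang.

Hoang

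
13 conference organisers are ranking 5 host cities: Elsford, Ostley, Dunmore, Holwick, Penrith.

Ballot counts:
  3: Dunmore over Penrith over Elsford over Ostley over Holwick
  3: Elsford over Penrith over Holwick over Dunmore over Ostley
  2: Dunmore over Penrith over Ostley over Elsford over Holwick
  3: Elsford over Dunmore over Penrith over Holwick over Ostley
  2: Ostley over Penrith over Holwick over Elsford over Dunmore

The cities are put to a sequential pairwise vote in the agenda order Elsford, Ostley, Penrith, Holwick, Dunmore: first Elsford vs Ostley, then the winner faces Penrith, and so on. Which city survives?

Dunmore

Round 1: Elsford vs Ostley — 9–4, Elsford advances.
Round 2: Elsford vs Penrith — 6–7, Penrith advances.
Round 3: Penrith vs Holwick — 13–0, Penrith advances.
Round 4: Penrith vs Dunmore — 5–8, Dunmore advances.
The agenda winner is Dunmore.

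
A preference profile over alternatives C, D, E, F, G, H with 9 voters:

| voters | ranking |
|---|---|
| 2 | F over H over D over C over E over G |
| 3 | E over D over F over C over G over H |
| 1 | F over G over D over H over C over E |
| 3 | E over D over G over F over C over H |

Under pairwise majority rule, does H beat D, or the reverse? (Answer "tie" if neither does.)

D

Ballots ranking H above D: 2.
Ballots ranking D above H: 9 − 2 = 7.
D wins the head-to-head 7–2.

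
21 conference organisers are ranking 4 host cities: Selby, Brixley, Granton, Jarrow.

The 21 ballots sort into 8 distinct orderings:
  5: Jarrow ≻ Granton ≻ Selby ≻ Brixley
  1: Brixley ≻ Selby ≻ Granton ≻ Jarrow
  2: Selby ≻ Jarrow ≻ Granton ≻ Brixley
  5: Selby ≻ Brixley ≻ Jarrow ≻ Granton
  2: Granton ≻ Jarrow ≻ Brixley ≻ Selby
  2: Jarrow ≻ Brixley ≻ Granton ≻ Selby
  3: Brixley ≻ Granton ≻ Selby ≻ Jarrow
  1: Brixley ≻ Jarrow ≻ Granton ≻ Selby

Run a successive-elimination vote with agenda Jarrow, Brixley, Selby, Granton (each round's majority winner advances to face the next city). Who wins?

Round 1: Jarrow vs Brixley — 11–10, Jarrow advances.
Round 2: Jarrow vs Selby — 10–11, Selby advances.
Round 3: Selby vs Granton — 8–13, Granton advances.
Granton survives the agenda.

Granton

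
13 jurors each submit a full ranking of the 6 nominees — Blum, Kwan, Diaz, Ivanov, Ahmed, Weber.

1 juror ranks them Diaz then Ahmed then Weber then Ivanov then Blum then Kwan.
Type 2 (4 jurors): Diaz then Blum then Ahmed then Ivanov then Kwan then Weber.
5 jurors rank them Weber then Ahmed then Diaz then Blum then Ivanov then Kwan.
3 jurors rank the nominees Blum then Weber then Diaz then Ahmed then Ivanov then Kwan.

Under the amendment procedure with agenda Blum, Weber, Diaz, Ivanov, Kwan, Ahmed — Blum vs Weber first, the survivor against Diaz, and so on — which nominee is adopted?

Diaz

Round 1: Blum vs Weber — 7–6, Blum advances.
Round 2: Blum vs Diaz — 3–10, Diaz advances.
Round 3: Diaz vs Ivanov — 13–0, Diaz advances.
Round 4: Diaz vs Kwan — 13–0, Diaz advances.
Round 5: Diaz vs Ahmed — 8–5, Diaz advances.
The agenda winner is Diaz.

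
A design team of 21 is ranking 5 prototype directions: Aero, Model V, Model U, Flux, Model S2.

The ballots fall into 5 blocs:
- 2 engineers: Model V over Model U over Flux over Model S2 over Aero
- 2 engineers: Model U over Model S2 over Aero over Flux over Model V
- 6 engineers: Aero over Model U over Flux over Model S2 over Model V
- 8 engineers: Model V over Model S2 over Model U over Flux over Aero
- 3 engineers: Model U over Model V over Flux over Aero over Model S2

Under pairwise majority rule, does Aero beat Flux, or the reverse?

Ballots ranking Aero above Flux: 2 + 6 = 8.
Ballots ranking Flux above Aero: 21 − 8 = 13.
Flux wins the head-to-head 13–8.

Flux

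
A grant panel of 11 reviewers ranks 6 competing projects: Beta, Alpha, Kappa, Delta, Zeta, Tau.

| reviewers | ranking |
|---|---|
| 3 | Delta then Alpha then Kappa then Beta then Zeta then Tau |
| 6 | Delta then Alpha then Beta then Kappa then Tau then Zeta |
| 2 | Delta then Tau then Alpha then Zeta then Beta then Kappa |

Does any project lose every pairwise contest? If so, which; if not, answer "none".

Pairwise majorities:
Beta–Alpha: Alpha 11–0.
Beta vs Kappa: Beta, 8–3.
Beta vs Delta: Delta wins 11–0.
Beta vs Zeta: 3+6 = 9 for Beta, 2 for Zeta — Beta by 9–2.
Beta vs Tau: Beta is ranked higher on 3+6 = 9 ballots, Tau on 2. Beta wins 9–2.
Alpha vs Kappa: Alpha, 11–0.
Alpha vs Delta: Delta wins 11–0.
Alpha–Zeta: Alpha 11–0.
Alpha–Tau: Alpha 9–2.
Kappa vs Delta: 0 to 11, Delta.
Kappa vs Zeta: 3+6 = 9 for Kappa, 2 for Zeta — Kappa by 9–2.
Kappa–Tau: Kappa 9–2.
Delta vs Zeta: Delta is ranked higher on 3+6+2 = 11 ballots, Zeta on 0. Delta wins 11–0.
Delta vs Tau: Delta is ranked higher on 3+6+2 = 11 ballots, Tau on 0. Delta wins 11–0.
Zeta–Tau: Tau 8–3.
Zeta loses to every other project — it is the Condorcet loser.

Zeta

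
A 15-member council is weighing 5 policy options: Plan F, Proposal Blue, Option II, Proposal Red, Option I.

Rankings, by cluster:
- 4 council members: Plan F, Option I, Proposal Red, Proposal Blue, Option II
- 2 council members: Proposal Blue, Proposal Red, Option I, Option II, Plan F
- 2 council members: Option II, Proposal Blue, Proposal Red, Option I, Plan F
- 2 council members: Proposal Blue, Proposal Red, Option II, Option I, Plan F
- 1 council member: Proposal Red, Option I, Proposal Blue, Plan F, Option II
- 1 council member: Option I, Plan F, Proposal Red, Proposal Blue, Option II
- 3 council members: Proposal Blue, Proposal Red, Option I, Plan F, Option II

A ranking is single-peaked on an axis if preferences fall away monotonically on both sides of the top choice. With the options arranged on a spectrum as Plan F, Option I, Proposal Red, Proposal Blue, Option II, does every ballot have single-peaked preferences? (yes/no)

Axis positions: Plan F=1, Option I=2, Proposal Red=3, Proposal Blue=4, Option II=5.
Cluster 1 (peak Plan F at position 1): ranking walks positions 1-2-3-4-5, expanding outward from the peak — single-peaked.
Cluster 2 (peak Proposal Blue at position 4): ranking walks positions 4-3-2-5-1, expanding outward from the peak — single-peaked.
Cluster 3 (peak Option II at position 5): ranking walks positions 5-4-3-2-1, expanding outward from the peak — single-peaked.
Cluster 4 (peak Proposal Blue at position 4): ranking walks positions 4-3-5-2-1, expanding outward from the peak — single-peaked.
Cluster 5 (peak Proposal Red at position 3): ranking walks positions 3-2-4-1-5, expanding outward from the peak — single-peaked.
Cluster 6 (peak Option I at position 2): ranking walks positions 2-1-3-4-5, expanding outward from the peak — single-peaked.
Cluster 7 (peak Proposal Blue at position 4): ranking walks positions 4-3-2-1-5, expanding outward from the peak — single-peaked.
Every ranking is single-peaked on this axis.

yes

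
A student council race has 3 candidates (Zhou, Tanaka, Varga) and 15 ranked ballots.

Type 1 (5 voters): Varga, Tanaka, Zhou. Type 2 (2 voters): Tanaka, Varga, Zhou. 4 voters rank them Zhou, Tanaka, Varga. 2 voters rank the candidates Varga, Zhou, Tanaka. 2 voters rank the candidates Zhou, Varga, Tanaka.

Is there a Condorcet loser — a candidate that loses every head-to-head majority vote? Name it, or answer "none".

Tanaka

Head-to-head results (15 voters):
Zhou vs Tanaka: Zhou, 8–7.
Zhou vs Varga: 6 to 9, Varga.
Tanaka vs Varga: 6 to 9, Varga.
Tanaka is beaten in every head-to-head and is the Condorcet loser.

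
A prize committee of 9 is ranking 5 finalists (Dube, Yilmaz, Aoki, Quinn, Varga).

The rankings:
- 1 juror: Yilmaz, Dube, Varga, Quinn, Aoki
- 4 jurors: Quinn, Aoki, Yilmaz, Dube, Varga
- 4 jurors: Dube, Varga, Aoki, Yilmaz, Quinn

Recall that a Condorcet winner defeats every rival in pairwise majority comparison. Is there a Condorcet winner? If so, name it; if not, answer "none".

none

Head-to-head results (9 jurors):
Dube vs Yilmaz: 4 for Dube, 5 for Yilmaz — Yilmaz by 5–4.
Dube vs Aoki: 1+4 = 5 for Dube, 4 for Aoki — Dube by 5–4.
Dube vs Quinn: Dube preferred on 1+4 = 5 ballots; Dube wins 5–4.
Dube vs Varga: 1+4+4 = 9 for Dube, 0 for Varga — Dube by 9–0.
Yilmaz vs Aoki: 1 to 8, Aoki.
Yilmaz vs Quinn: Yilmaz preferred on 1+4 = 5 ballots; Yilmaz wins 5–4.
Yilmaz vs Varga: 1+4 = 5 for Yilmaz, 4 for Varga — Yilmaz by 5–4.
Aoki vs Quinn: Aoki preferred on 4 ballots; Quinn wins 5–4.
Aoki vs Varga: Aoki preferred on 4 ballots; Varga wins 5–4.
Quinn vs Varga: Quinn is ranked higher on 4 ballots, Varga on 5. Varga wins 5–4.
Each nominee drops at least one matchup (Dube loses to Yilmaz; Yilmaz loses to Aoki; Aoki loses to Dube; Quinn loses to Dube; Varga loses to Dube); the cycle Dube > Aoki > Yilmaz > Dube rules out a Condorcet winner.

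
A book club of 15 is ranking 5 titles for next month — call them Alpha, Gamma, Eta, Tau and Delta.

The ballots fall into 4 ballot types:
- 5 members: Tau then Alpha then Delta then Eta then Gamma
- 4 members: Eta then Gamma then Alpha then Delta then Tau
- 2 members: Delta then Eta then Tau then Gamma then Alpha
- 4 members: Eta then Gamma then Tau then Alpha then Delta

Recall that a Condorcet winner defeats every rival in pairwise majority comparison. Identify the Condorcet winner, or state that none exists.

Eta

Check each pair by majority over 15 ballots:
Alpha vs Gamma: 5 to 10, Gamma.
Alpha vs Eta: Alpha preferred on 5 ballots; Eta wins 10–5.
Alpha–Tau: Tau 11–4.
Alpha vs Delta: 13 to 2, Alpha.
Gamma vs Eta: Eta, 15–0.
Gamma vs Tau: Gamma wins 8–7.
Gamma vs Delta: 8 to 7, Gamma.
Eta vs Tau: Eta wins 10–5.
Eta vs Delta: Eta wins 8–7.
Tau vs Delta: 9 to 6, Tau.
Eta wins every pairwise contest, so Eta is the Condorcet winner.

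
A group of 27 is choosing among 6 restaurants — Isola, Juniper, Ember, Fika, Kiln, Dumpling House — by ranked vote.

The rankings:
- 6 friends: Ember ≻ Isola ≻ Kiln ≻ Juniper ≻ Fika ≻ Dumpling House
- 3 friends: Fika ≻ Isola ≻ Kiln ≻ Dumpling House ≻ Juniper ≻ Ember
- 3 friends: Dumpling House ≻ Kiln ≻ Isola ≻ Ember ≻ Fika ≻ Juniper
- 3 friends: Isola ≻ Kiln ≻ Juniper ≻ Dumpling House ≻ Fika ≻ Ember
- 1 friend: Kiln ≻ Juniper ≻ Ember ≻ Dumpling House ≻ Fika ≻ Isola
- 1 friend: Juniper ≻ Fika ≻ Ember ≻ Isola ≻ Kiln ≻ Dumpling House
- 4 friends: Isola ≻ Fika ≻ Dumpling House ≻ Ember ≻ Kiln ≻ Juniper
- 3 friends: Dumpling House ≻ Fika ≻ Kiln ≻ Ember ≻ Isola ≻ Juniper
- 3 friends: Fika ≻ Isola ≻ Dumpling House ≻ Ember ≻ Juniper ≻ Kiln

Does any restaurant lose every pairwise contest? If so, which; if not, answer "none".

Juniper

Pairwise majorities:
Isola vs Juniper: Isola wins 25–2.
Isola–Ember: Isola 16–11.
Isola–Fika: Isola 16–11.
Isola vs Kiln: Isola, 20–7.
Isola–Dumpling House: Isola 20–7.
Juniper vs Ember: Ember wins 19–8.
Juniper vs Fika: 11 to 16, Fika.
Juniper vs Kiln: 4 to 23, Kiln.
Juniper vs Dumpling House: Dumpling House wins 16–11.
Ember vs Fika: Ember preferred on 6+3+1 = 10 ballots; Fika wins 17–10.
Ember vs Kiln: Ember, 14–13.
Ember vs Dumpling House: Dumpling House wins 19–8.
Fika–Kiln: Fika 14–13.
Fika–Dumpling House: Fika 17–10.
Kiln vs Dumpling House: 14 to 13, Kiln.
Only Juniper has no wins; Juniper is the Condorcet loser.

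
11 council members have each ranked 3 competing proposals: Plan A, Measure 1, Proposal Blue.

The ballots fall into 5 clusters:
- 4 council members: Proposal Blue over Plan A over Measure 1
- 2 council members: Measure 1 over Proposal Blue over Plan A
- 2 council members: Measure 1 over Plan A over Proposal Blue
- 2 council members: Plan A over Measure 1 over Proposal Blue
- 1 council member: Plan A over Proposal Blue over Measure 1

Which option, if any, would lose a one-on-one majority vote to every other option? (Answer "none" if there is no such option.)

Pairwise majorities:
Plan A vs Measure 1: 7 to 4, Plan A.
Plan A vs Proposal Blue: Proposal Blue, 6–5.
Measure 1 vs Proposal Blue: 6 to 5, Measure 1.
Every option wins at least one matchup (Plan A beats Measure 1; Measure 1 beats Proposal Blue; Proposal Blue beats Plan A), so there is no Condorcet loser.

none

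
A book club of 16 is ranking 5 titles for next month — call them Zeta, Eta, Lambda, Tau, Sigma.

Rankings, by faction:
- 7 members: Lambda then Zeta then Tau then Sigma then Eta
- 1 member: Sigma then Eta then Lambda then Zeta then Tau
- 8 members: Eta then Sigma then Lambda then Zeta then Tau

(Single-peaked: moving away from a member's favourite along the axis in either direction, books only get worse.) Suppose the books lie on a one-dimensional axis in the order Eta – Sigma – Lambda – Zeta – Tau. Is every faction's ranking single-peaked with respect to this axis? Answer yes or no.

yes

Axis positions: Eta=1, Sigma=2, Lambda=3, Zeta=4, Tau=5.
Faction 1 (peak Lambda at position 3): ranking walks positions 3-4-5-2-1, expanding outward from the peak — single-peaked.
Faction 2 (peak Sigma at position 2): ranking walks positions 2-1-3-4-5, expanding outward from the peak — single-peaked.
Faction 3 (peak Eta at position 1): ranking walks positions 1-2-3-4-5, expanding outward from the peak — single-peaked.
Every ranking is single-peaked on this axis.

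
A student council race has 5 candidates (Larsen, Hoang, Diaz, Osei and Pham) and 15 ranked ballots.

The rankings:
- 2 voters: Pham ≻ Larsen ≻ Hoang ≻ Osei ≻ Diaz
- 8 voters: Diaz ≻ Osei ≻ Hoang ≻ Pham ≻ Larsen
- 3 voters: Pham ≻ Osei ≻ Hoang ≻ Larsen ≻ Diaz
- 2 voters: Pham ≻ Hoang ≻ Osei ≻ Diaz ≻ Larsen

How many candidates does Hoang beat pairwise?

2

Hoang against each rival (15 voters):
Hoang–Larsen: Hoang 13–2.
Hoang vs Diaz: Hoang is ranked higher on 2+3+2 = 7 ballots, Diaz on 8. Diaz wins 8–7.
Hoang vs Osei: 2+2 = 4 for Hoang, 11 for Osei — Osei by 11–4.
Hoang–Pham: Hoang 8–7.
Hoang beats Larsen, Pham; loses to Diaz, Osei — 2 pairwise wins.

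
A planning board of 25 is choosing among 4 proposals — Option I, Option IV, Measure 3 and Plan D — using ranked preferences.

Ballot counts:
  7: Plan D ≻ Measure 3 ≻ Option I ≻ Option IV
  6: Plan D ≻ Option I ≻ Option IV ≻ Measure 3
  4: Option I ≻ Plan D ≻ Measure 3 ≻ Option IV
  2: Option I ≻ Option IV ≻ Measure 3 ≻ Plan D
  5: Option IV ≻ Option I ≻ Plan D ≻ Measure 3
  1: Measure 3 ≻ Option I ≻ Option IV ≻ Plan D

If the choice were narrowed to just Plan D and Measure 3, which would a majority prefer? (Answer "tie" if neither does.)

Plan D

Ballots ranking Plan D above Measure 3: 7 + 6 + 4 + 5 = 22.
Ballots ranking Measure 3 above Plan D: 25 − 22 = 3.
Plan D wins the head-to-head 22–3.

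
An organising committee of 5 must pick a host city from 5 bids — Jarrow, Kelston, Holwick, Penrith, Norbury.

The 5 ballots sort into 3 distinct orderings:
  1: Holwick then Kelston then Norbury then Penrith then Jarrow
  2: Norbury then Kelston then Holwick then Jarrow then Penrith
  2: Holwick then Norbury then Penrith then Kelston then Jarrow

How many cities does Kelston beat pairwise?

2

Kelston against each rival (5 organisers):
Kelston vs Jarrow: 1+2+2 = 5 for Kelston, 0 for Jarrow — Kelston by 5–0.
Kelston–Holwick: Holwick 3–2.
Kelston vs Penrith: 3 to 2, Kelston.
Kelston vs Norbury: 1 to 4, Norbury.
Kelston beats Jarrow, Penrith; loses to Holwick, Norbury — 2 pairwise wins.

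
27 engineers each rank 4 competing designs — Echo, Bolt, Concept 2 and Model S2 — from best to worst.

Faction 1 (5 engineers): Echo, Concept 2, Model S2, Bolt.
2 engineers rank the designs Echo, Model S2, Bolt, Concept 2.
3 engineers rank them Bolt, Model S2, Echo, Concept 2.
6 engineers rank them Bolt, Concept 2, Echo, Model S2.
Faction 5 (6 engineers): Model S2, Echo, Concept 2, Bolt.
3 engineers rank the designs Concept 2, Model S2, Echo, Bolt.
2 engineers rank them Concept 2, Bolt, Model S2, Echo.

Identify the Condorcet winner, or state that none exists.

none

Head-to-head results (27 engineers):
Echo vs Bolt: Echo wins 16–11.
Echo vs Concept 2: Echo, 16–11.
Echo vs Model S2: Model S2 wins 14–13.
Bolt–Concept 2: Concept 2 16–11.
Bolt vs Model S2: Model S2 wins 16–11.
Concept 2 vs Model S2: Concept 2, 16–11.
Each design drops at least one matchup (Echo loses to Model S2; Bolt loses to Echo; Concept 2 loses to Echo; Model S2 loses to Concept 2); the cycle Echo beats Concept 2 beats Model S2 beats Echo rules out a Condorcet winner.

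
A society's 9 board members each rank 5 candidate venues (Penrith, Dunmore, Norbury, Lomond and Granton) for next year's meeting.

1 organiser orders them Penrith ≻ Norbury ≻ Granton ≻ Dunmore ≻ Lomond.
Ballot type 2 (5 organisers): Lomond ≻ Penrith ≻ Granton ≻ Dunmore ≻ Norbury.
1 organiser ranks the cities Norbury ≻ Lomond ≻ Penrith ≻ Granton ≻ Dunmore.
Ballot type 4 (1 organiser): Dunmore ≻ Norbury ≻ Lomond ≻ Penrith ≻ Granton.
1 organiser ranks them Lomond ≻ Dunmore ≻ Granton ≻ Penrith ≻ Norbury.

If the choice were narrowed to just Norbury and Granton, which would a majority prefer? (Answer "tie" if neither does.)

Ballots ranking Norbury above Granton: 1 + 1 + 1 = 3.
Ballots ranking Granton above Norbury: 9 − 3 = 6.
Granton wins the head-to-head 6–3.

Granton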